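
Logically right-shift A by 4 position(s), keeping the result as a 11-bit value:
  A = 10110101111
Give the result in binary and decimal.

Logical shift right by 4: drop the bottom 4 bit(s), prepend 4 zero(s) on the left.
  10110101111  ->  keep [1011010], discard [1111], prepend 0000
= 00001011010

Answer: 00001011010 (90)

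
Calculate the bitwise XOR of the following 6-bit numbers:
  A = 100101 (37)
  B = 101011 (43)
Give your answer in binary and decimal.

Apply ^ to each column (1 where bits differ):
  100101
^ 101011
--------
  001110

Answer: 001110 (14)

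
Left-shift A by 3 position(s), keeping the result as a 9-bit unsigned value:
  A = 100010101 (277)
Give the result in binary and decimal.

Shift left by 3: drop the top 3 bit(s), append 3 zero(s) on the right.
  100010101  ->  discard [100], keep [010101], append 000
= 010101000

Answer: 010101000 (168)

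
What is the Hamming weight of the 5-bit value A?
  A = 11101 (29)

11101
1-bits at positions (from bit 0 = LSB): 0, 2, 3, 4
Count = 4

Answer: 4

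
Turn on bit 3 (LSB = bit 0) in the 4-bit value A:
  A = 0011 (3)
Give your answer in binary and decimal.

Mask = 1 << 3 = 1000
Bit 3 of A is 0, so OR-ing with the mask flips it to 1.
  0011
| 1000
------
  1011

Answer: 1011 (11)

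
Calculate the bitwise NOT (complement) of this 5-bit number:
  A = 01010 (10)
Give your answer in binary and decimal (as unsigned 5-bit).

Flip each bit (0->1, 1->0):
  01010
  10101

Answer: 10101 (21)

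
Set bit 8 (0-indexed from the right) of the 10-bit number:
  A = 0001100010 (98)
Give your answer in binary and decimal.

Mask = 1 << 8 = 0100000000
Bit 8 of A is 0, so OR-ing with the mask flips it to 1.
  0001100010
| 0100000000
------------
  0101100010

Answer: 0101100010 (354)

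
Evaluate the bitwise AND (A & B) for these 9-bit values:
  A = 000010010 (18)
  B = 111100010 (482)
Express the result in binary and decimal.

Apply & to each column (1 only where both bits are 1):
  000010010
& 111100010
-----------
  000000010

Answer: 000000010 (2)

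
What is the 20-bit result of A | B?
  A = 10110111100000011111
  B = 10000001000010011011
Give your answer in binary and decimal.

Apply | to each column (1 where either bit is 1):
  10110111100000011111
| 10000001000010011011
----------------------
  10110111100010011111

Answer: 10110111100010011111 (751775)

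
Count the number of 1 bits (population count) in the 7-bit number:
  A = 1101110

1101110
1-bits at positions (from bit 0 = LSB): 1, 2, 3, 5, 6
Count = 5

Answer: 5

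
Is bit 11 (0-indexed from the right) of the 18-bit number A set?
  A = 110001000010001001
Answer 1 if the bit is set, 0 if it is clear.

Bit 11 is the 12th from the right.
  110001000010001001
        ^
That bit is 0.

Answer: 0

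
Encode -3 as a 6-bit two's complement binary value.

1. Binary of +3:  000011
2. Invert bits:     111100
3. Add 1:           111101

Answer: 111101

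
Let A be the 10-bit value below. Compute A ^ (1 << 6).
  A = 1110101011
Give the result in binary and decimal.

Mask = 1 << 6 = 0001000000
Bit 6 of A is 0; XOR with the mask flips it to 1.
  1110101011
^ 0001000000
------------
  1111101011

Answer: 1111101011 (1003)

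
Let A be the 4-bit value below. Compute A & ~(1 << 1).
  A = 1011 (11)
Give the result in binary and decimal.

Mask = ~(1 << 1) = 1101
Bit 1 of A is 1, so AND-ing with the mask clears it to 0.
  1011
& 1101
------
  1001

Answer: 1001 (9)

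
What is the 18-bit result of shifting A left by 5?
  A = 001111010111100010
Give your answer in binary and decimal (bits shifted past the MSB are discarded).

Shift left by 5: drop the top 5 bit(s), append 5 zero(s) on the right.
  001111010111100010  ->  discard [00111], keep [1010111100010], append 00000
= 101011110001000000

Answer: 101011110001000000 (179264)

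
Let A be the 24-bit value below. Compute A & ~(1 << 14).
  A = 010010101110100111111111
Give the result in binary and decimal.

Mask = ~(1 << 14) = 111111111011111111111111
Bit 14 of A is 1, so AND-ing with the mask clears it to 0.
  010010101110100111111111
& 111111111011111111111111
--------------------------
  010010101010100111111111

Answer: 010010101010100111111111 (4893183)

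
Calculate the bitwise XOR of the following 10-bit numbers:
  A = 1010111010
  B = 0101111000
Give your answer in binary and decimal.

Apply ^ to each column (1 where bits differ):
  1010111010
^ 0101111000
------------
  1111000010

Answer: 1111000010 (962)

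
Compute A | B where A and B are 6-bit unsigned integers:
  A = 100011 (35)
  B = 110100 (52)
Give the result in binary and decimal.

Apply | to each column (1 where either bit is 1):
  100011
| 110100
--------
  110111

Answer: 110111 (55)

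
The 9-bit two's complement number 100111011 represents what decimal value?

MSB is 1, so the value is negative. Find the magnitude:
1. Invert bits:  011000100
2. Add 1:        011000101  = 197
3. Apply sign:   -197

Answer: -197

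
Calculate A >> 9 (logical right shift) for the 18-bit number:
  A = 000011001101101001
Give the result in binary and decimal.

Logical shift right by 9: drop the bottom 9 bit(s), prepend 9 zero(s) on the left.
  000011001101101001  ->  keep [000011001], discard [101101001], prepend 000000000
= 000000000000011001

Answer: 000000000000011001 (25)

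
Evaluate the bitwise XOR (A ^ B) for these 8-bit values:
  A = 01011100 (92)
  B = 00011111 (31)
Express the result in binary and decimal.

Apply ^ to each column (1 where bits differ):
  01011100
^ 00011111
----------
  01000011

Answer: 01000011 (67)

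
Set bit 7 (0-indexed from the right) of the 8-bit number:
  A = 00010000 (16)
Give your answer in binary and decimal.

Mask = 1 << 7 = 10000000
Bit 7 of A is 0, so OR-ing with the mask flips it to 1.
  00010000
| 10000000
----------
  10010000

Answer: 10010000 (144)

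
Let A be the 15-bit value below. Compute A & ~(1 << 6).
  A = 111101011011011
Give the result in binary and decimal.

Mask = ~(1 << 6) = 111111110111111
Bit 6 of A is 1, so AND-ing with the mask clears it to 0.
  111101011011011
& 111111110111111
-----------------
  111101010011011

Answer: 111101010011011 (31387)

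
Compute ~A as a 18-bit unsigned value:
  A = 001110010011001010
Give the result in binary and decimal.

Flip each bit (0->1, 1->0):
  001110010011001010
  110001101100110101

Answer: 110001101100110101 (203573)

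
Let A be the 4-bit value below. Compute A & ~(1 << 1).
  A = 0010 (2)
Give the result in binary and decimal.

Mask = ~(1 << 1) = 1101
Bit 1 of A is 1, so AND-ing with the mask clears it to 0.
  0010
& 1101
------
  0000

Answer: 0000 (0)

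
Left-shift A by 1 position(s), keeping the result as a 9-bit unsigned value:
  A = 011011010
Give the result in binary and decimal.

Shift left by 1: drop the top 1 bit(s), append 1 zero(s) on the right.
  011011010  ->  discard [0], keep [11011010], append 0
= 110110100

Answer: 110110100 (436)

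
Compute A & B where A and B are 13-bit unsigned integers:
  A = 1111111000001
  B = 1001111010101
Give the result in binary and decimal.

Apply & to each column (1 only where both bits are 1):
  1111111000001
& 1001111010101
---------------
  1001111000001

Answer: 1001111000001 (5057)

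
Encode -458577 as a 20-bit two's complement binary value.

1. Binary of +458577:  01101111111101010001
2. Invert bits:     10010000000010101110
3. Add 1:           10010000000010101111

Answer: 10010000000010101111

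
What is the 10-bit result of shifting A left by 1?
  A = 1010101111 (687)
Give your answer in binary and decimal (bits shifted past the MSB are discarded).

Shift left by 1: drop the top 1 bit(s), append 1 zero(s) on the right.
  1010101111  ->  discard [1], keep [010101111], append 0
= 0101011110

Answer: 0101011110 (350)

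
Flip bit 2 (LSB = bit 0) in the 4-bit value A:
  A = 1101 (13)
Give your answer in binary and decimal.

Mask = 1 << 2 = 0100
Bit 2 of A is 1; XOR with the mask flips it to 0.
  1101
^ 0100
------
  1001

Answer: 1001 (9)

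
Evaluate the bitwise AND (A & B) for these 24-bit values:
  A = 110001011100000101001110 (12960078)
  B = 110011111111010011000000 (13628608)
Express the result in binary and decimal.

Apply & to each column (1 only where both bits are 1):
  110001011100000101001110
& 110011111111010011000000
--------------------------
  110001011100000001000000

Answer: 110001011100000001000000 (12959808)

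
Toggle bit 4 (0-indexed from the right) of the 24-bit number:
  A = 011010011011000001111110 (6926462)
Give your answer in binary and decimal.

Mask = 1 << 4 = 000000000000000000010000
Bit 4 of A is 1; XOR with the mask flips it to 0.
  011010011011000001111110
^ 000000000000000000010000
--------------------------
  011010011011000001101110

Answer: 011010011011000001101110 (6926446)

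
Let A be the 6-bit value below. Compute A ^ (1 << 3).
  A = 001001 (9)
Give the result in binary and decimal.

Mask = 1 << 3 = 001000
Bit 3 of A is 1; XOR with the mask flips it to 0.
  001001
^ 001000
--------
  000001

Answer: 000001 (1)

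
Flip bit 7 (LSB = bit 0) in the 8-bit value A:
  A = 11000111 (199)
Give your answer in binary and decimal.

Mask = 1 << 7 = 10000000
Bit 7 of A is 1; XOR with the mask flips it to 0.
  11000111
^ 10000000
----------
  01000111

Answer: 01000111 (71)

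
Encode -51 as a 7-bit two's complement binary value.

1. Binary of +51:  0110011
2. Invert bits:     1001100
3. Add 1:           1001101

Answer: 1001101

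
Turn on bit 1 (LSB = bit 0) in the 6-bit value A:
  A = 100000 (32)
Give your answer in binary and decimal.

Mask = 1 << 1 = 000010
Bit 1 of A is 0, so OR-ing with the mask flips it to 1.
  100000
| 000010
--------
  100010

Answer: 100010 (34)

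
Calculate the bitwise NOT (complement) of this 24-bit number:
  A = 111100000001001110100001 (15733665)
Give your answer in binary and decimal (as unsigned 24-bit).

Flip each bit (0->1, 1->0):
  111100000001001110100001
  000011111110110001011110

Answer: 000011111110110001011110 (1043550)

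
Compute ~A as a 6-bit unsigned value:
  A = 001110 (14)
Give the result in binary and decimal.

Flip each bit (0->1, 1->0):
  001110
  110001

Answer: 110001 (49)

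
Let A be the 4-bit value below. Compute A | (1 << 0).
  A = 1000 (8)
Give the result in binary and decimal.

Mask = 1 << 0 = 0001
Bit 0 of A is 0, so OR-ing with the mask flips it to 1.
  1000
| 0001
------
  1001

Answer: 1001 (9)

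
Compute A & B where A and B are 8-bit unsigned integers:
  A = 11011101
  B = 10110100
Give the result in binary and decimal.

Apply & to each column (1 only where both bits are 1):
  11011101
& 10110100
----------
  10010100

Answer: 10010100 (148)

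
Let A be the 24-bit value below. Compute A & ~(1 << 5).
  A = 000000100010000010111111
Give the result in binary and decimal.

Mask = ~(1 << 5) = 111111111111111111011111
Bit 5 of A is 1, so AND-ing with the mask clears it to 0.
  000000100010000010111111
& 111111111111111111011111
--------------------------
  000000100010000010011111

Answer: 000000100010000010011111 (139423)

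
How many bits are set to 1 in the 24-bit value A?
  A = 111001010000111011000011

111001010000111011000011
1-bits at positions (from bit 0 = LSB): 0, 1, 6, 7, 9, 10, 11, 16, 18, 21, 22, 23
Count = 12

Answer: 12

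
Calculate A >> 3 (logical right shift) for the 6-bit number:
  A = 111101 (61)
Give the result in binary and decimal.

Logical shift right by 3: drop the bottom 3 bit(s), prepend 3 zero(s) on the left.
  111101  ->  keep [111], discard [101], prepend 000
= 000111

Answer: 000111 (7)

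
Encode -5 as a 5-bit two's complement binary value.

1. Binary of +5:  00101
2. Invert bits:     11010
3. Add 1:           11011

Answer: 11011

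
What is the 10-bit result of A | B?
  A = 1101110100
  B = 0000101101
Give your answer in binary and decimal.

Apply | to each column (1 where either bit is 1):
  1101110100
| 0000101101
------------
  1101111101

Answer: 1101111101 (893)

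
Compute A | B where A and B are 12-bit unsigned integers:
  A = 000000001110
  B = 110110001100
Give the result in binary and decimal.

Apply | to each column (1 where either bit is 1):
  000000001110
| 110110001100
--------------
  110110001110

Answer: 110110001110 (3470)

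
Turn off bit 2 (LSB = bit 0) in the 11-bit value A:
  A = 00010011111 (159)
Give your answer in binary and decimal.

Mask = ~(1 << 2) = 11111111011
Bit 2 of A is 1, so AND-ing with the mask clears it to 0.
  00010011111
& 11111111011
-------------
  00010011011

Answer: 00010011011 (155)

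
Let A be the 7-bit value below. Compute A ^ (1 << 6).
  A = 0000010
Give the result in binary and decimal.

Mask = 1 << 6 = 1000000
Bit 6 of A is 0; XOR with the mask flips it to 1.
  0000010
^ 1000000
---------
  1000010

Answer: 1000010 (66)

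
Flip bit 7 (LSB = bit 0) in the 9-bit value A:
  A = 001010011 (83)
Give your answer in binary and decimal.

Mask = 1 << 7 = 010000000
Bit 7 of A is 0; XOR with the mask flips it to 1.
  001010011
^ 010000000
-----------
  011010011

Answer: 011010011 (211)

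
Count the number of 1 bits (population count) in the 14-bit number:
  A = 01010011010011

01010011010011
1-bits at positions (from bit 0 = LSB): 0, 1, 4, 6, 7, 10, 12
Count = 7

Answer: 7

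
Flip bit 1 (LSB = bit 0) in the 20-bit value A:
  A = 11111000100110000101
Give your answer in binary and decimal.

Mask = 1 << 1 = 00000000000000000010
Bit 1 of A is 0; XOR with the mask flips it to 1.
  11111000100110000101
^ 00000000000000000010
----------------------
  11111000100110000111

Answer: 11111000100110000111 (1018247)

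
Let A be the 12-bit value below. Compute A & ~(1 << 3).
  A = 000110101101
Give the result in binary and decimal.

Mask = ~(1 << 3) = 111111110111
Bit 3 of A is 1, so AND-ing with the mask clears it to 0.
  000110101101
& 111111110111
--------------
  000110100101

Answer: 000110100101 (421)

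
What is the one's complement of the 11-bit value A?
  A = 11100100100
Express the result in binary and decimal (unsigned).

Flip each bit (0->1, 1->0):
  11100100100
  00011011011

Answer: 00011011011 (219)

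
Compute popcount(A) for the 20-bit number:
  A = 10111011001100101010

10111011001100101010
1-bits at positions (from bit 0 = LSB): 1, 3, 5, 8, 9, 12, 13, 15, 16, 17, 19
Count = 11

Answer: 11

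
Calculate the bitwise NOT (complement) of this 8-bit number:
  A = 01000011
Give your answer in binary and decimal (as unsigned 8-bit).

Flip each bit (0->1, 1->0):
  01000011
  10111100

Answer: 10111100 (188)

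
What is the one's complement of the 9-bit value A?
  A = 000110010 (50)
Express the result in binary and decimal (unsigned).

Flip each bit (0->1, 1->0):
  000110010
  111001101

Answer: 111001101 (461)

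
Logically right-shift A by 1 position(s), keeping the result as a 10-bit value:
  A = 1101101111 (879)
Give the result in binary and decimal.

Logical shift right by 1: drop the bottom 1 bit(s), prepend 1 zero(s) on the left.
  1101101111  ->  keep [110110111], discard [1], prepend 0
= 0110110111

Answer: 0110110111 (439)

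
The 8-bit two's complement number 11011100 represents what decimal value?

MSB is 1, so the value is negative. Find the magnitude:
1. Invert bits:  00100011
2. Add 1:        00100100  = 36
3. Apply sign:   -36

Answer: -36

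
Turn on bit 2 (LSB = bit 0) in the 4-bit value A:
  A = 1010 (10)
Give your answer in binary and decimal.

Mask = 1 << 2 = 0100
Bit 2 of A is 0, so OR-ing with the mask flips it to 1.
  1010
| 0100
------
  1110

Answer: 1110 (14)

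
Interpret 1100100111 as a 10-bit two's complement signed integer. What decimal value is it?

MSB is 1, so the value is negative. Find the magnitude:
1. Invert bits:  0011011000
2. Add 1:        0011011001  = 217
3. Apply sign:   -217

Answer: -217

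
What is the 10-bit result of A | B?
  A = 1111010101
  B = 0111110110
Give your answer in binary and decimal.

Apply | to each column (1 where either bit is 1):
  1111010101
| 0111110110
------------
  1111110111

Answer: 1111110111 (1015)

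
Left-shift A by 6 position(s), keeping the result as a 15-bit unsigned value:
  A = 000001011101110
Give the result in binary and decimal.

Shift left by 6: drop the top 6 bit(s), append 6 zero(s) on the right.
  000001011101110  ->  discard [000001], keep [011101110], append 000000
= 011101110000000

Answer: 011101110000000 (15232)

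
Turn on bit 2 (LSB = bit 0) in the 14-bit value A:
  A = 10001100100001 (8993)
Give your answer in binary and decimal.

Mask = 1 << 2 = 00000000000100
Bit 2 of A is 0, so OR-ing with the mask flips it to 1.
  10001100100001
| 00000000000100
----------------
  10001100100101

Answer: 10001100100101 (8997)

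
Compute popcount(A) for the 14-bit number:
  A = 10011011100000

10011011100000
1-bits at positions (from bit 0 = LSB): 5, 6, 7, 9, 10, 13
Count = 6

Answer: 6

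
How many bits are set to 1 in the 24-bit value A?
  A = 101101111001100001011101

101101111001100001011101
1-bits at positions (from bit 0 = LSB): 0, 2, 3, 4, 6, 11, 12, 15, 16, 17, 18, 20, 21, 23
Count = 14

Answer: 14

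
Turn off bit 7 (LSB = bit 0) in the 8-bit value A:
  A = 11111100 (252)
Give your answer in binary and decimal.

Mask = ~(1 << 7) = 01111111
Bit 7 of A is 1, so AND-ing with the mask clears it to 0.
  11111100
& 01111111
----------
  01111100

Answer: 01111100 (124)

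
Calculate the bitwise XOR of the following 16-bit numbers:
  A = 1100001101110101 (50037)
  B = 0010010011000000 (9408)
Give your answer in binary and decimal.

Apply ^ to each column (1 where bits differ):
  1100001101110101
^ 0010010011000000
------------------
  1110011110110101

Answer: 1110011110110101 (59317)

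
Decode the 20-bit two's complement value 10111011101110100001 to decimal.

MSB is 1, so the value is negative. Find the magnitude:
1. Invert bits:  01000100010001011110
2. Add 1:        01000100010001011111  = 279647
3. Apply sign:   -279647

Answer: -279647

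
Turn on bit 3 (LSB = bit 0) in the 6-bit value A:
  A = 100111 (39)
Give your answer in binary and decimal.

Mask = 1 << 3 = 001000
Bit 3 of A is 0, so OR-ing with the mask flips it to 1.
  100111
| 001000
--------
  101111

Answer: 101111 (47)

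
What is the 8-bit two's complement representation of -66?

1. Binary of +66:  01000010
2. Invert bits:     10111101
3. Add 1:           10111110

Answer: 10111110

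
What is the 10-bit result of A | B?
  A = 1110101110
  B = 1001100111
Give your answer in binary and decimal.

Apply | to each column (1 where either bit is 1):
  1110101110
| 1001100111
------------
  1111101111

Answer: 1111101111 (1007)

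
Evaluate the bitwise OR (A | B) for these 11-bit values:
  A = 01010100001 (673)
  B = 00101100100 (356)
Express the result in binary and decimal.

Apply | to each column (1 where either bit is 1):
  01010100001
| 00101100100
-------------
  01111100101

Answer: 01111100101 (997)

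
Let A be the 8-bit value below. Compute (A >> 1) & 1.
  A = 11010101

Bit 1 is the 2nd from the right.
  11010101
        ^
That bit is 0.

Answer: 0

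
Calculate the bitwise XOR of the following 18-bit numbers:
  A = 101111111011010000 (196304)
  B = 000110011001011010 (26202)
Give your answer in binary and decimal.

Apply ^ to each column (1 where bits differ):
  101111111011010000
^ 000110011001011010
--------------------
  101001100010001010

Answer: 101001100010001010 (170122)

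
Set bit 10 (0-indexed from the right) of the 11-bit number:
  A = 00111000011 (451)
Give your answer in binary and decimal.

Mask = 1 << 10 = 10000000000
Bit 10 of A is 0, so OR-ing with the mask flips it to 1.
  00111000011
| 10000000000
-------------
  10111000011

Answer: 10111000011 (1475)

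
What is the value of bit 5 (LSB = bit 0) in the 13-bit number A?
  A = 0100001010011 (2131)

Bit 5 is the 6th from the right.
  0100001010011
         ^
That bit is 0.

Answer: 0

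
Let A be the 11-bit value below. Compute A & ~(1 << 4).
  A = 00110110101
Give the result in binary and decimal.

Mask = ~(1 << 4) = 11111101111
Bit 4 of A is 1, so AND-ing with the mask clears it to 0.
  00110110101
& 11111101111
-------------
  00110100101

Answer: 00110100101 (421)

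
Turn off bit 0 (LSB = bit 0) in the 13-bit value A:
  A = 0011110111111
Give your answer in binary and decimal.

Mask = ~(1 << 0) = 1111111111110
Bit 0 of A is 1, so AND-ing with the mask clears it to 0.
  0011110111111
& 1111111111110
---------------
  0011110111110

Answer: 0011110111110 (1982)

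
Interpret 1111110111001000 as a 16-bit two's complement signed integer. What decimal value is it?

MSB is 1, so the value is negative. Find the magnitude:
1. Invert bits:  0000001000110111
2. Add 1:        0000001000111000  = 568
3. Apply sign:   -568

Answer: -568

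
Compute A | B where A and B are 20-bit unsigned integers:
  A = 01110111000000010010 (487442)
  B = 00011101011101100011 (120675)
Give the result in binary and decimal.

Apply | to each column (1 where either bit is 1):
  01110111000000010010
| 00011101011101100011
----------------------
  01111111011101110011

Answer: 01111111011101110011 (522099)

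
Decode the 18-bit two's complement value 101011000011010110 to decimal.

MSB is 1, so the value is negative. Find the magnitude:
1. Invert bits:  010100111100101001
2. Add 1:        010100111100101010  = 85802
3. Apply sign:   -85802

Answer: -85802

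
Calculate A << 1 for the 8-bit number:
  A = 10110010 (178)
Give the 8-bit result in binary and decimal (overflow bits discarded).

Shift left by 1: drop the top 1 bit(s), append 1 zero(s) on the right.
  10110010  ->  discard [1], keep [0110010], append 0
= 01100100

Answer: 01100100 (100)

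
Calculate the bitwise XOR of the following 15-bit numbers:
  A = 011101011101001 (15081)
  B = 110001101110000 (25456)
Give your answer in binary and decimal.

Apply ^ to each column (1 where bits differ):
  011101011101001
^ 110001101110000
-----------------
  101100110011001

Answer: 101100110011001 (22937)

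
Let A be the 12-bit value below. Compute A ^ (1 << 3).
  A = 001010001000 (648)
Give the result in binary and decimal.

Mask = 1 << 3 = 000000001000
Bit 3 of A is 1; XOR with the mask flips it to 0.
  001010001000
^ 000000001000
--------------
  001010000000

Answer: 001010000000 (640)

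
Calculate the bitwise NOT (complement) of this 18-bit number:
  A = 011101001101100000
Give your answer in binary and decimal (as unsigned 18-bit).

Flip each bit (0->1, 1->0):
  011101001101100000
  100010110010011111

Answer: 100010110010011111 (142495)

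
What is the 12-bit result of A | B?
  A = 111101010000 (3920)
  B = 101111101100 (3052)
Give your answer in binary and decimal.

Apply | to each column (1 where either bit is 1):
  111101010000
| 101111101100
--------------
  111111111100

Answer: 111111111100 (4092)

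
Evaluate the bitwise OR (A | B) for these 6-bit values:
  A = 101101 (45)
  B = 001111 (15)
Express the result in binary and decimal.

Apply | to each column (1 where either bit is 1):
  101101
| 001111
--------
  101111

Answer: 101111 (47)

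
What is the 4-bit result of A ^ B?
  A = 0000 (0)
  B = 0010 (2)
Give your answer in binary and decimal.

Apply ^ to each column (1 where bits differ):
  0000
^ 0010
------
  0010

Answer: 0010 (2)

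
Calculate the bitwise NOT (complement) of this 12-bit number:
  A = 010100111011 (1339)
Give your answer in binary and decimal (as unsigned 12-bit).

Flip each bit (0->1, 1->0):
  010100111011
  101011000100

Answer: 101011000100 (2756)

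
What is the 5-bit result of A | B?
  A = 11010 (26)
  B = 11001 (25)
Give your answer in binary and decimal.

Apply | to each column (1 where either bit is 1):
  11010
| 11001
-------
  11011

Answer: 11011 (27)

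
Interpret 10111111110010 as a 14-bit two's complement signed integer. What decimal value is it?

MSB is 1, so the value is negative. Find the magnitude:
1. Invert bits:  01000000001101
2. Add 1:        01000000001110  = 4110
3. Apply sign:   -4110

Answer: -4110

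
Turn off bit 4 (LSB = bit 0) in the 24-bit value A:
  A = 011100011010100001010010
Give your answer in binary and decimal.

Mask = ~(1 << 4) = 111111111111111111101111
Bit 4 of A is 1, so AND-ing with the mask clears it to 0.
  011100011010100001010010
& 111111111111111111101111
--------------------------
  011100011010100001000010

Answer: 011100011010100001000010 (7448642)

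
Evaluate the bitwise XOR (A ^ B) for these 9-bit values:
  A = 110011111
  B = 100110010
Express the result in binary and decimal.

Apply ^ to each column (1 where bits differ):
  110011111
^ 100110010
-----------
  010101101

Answer: 010101101 (173)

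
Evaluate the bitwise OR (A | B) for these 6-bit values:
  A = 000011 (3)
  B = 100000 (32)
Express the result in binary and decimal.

Apply | to each column (1 where either bit is 1):
  000011
| 100000
--------
  100011

Answer: 100011 (35)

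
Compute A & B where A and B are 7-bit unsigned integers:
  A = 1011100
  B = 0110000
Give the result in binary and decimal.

Apply & to each column (1 only where both bits are 1):
  1011100
& 0110000
---------
  0010000

Answer: 0010000 (16)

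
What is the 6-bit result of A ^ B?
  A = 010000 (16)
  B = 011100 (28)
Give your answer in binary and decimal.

Apply ^ to each column (1 where bits differ):
  010000
^ 011100
--------
  001100

Answer: 001100 (12)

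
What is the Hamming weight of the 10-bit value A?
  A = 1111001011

1111001011
1-bits at positions (from bit 0 = LSB): 0, 1, 3, 6, 7, 8, 9
Count = 7

Answer: 7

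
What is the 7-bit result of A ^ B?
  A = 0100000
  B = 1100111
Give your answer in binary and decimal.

Apply ^ to each column (1 where bits differ):
  0100000
^ 1100111
---------
  1000111

Answer: 1000111 (71)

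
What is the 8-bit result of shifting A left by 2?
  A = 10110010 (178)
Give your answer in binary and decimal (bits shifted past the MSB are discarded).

Shift left by 2: drop the top 2 bit(s), append 2 zero(s) on the right.
  10110010  ->  discard [10], keep [110010], append 00
= 11001000

Answer: 11001000 (200)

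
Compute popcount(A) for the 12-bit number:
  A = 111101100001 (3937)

111101100001
1-bits at positions (from bit 0 = LSB): 0, 5, 6, 8, 9, 10, 11
Count = 7

Answer: 7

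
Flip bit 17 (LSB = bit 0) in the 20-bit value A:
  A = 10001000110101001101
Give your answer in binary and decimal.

Mask = 1 << 17 = 00100000000000000000
Bit 17 of A is 0; XOR with the mask flips it to 1.
  10001000110101001101
^ 00100000000000000000
----------------------
  10101000110101001101

Answer: 10101000110101001101 (691533)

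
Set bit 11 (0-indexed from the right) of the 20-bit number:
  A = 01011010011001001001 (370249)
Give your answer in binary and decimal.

Mask = 1 << 11 = 00000000100000000000
Bit 11 of A is 0, so OR-ing with the mask flips it to 1.
  01011010011001001001
| 00000000100000000000
----------------------
  01011010111001001001

Answer: 01011010111001001001 (372297)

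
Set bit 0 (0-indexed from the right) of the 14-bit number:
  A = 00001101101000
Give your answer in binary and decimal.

Mask = 1 << 0 = 00000000000001
Bit 0 of A is 0, so OR-ing with the mask flips it to 1.
  00001101101000
| 00000000000001
----------------
  00001101101001

Answer: 00001101101001 (873)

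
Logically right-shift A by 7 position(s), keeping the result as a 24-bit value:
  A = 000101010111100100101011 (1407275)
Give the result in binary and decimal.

Logical shift right by 7: drop the bottom 7 bit(s), prepend 7 zero(s) on the left.
  000101010111100100101011  ->  keep [00010101011110010], discard [0101011], prepend 0000000
= 000000000010101011110010

Answer: 000000000010101011110010 (10994)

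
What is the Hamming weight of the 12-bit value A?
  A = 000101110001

000101110001
1-bits at positions (from bit 0 = LSB): 0, 4, 5, 6, 8
Count = 5

Answer: 5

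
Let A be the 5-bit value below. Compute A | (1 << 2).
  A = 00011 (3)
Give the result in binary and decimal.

Mask = 1 << 2 = 00100
Bit 2 of A is 0, so OR-ing with the mask flips it to 1.
  00011
| 00100
-------
  00111

Answer: 00111 (7)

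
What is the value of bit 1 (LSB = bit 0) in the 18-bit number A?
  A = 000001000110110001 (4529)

Bit 1 is the 2nd from the right.
  000001000110110001
                  ^
That bit is 0.

Answer: 0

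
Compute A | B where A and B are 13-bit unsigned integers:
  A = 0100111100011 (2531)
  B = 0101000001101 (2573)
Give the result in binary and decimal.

Apply | to each column (1 where either bit is 1):
  0100111100011
| 0101000001101
---------------
  0101111101111

Answer: 0101111101111 (3055)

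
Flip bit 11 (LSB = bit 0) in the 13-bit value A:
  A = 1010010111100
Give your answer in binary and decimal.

Mask = 1 << 11 = 0100000000000
Bit 11 of A is 0; XOR with the mask flips it to 1.
  1010010111100
^ 0100000000000
---------------
  1110010111100

Answer: 1110010111100 (7356)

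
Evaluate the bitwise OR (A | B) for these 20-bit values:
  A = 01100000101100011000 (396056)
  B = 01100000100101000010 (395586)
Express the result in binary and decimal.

Apply | to each column (1 where either bit is 1):
  01100000101100011000
| 01100000100101000010
----------------------
  01100000101101011010

Answer: 01100000101101011010 (396122)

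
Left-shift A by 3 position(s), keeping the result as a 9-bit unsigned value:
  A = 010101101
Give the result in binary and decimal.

Shift left by 3: drop the top 3 bit(s), append 3 zero(s) on the right.
  010101101  ->  discard [010], keep [101101], append 000
= 101101000

Answer: 101101000 (360)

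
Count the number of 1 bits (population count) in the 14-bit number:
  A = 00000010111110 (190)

00000010111110
1-bits at positions (from bit 0 = LSB): 1, 2, 3, 4, 5, 7
Count = 6

Answer: 6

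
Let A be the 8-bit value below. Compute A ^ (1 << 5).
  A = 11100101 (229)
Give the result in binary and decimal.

Mask = 1 << 5 = 00100000
Bit 5 of A is 1; XOR with the mask flips it to 0.
  11100101
^ 00100000
----------
  11000101

Answer: 11000101 (197)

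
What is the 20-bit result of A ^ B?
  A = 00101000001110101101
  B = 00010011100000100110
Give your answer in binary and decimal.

Apply ^ to each column (1 where bits differ):
  00101000001110101101
^ 00010011100000100110
----------------------
  00111011101110001011

Answer: 00111011101110001011 (244619)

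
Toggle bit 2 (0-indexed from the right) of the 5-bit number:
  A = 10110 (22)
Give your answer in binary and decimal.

Mask = 1 << 2 = 00100
Bit 2 of A is 1; XOR with the mask flips it to 0.
  10110
^ 00100
-------
  10010

Answer: 10010 (18)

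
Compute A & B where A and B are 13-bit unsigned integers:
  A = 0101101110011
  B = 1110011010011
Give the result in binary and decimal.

Apply & to each column (1 only where both bits are 1):
  0101101110011
& 1110011010011
---------------
  0100001010011

Answer: 0100001010011 (2131)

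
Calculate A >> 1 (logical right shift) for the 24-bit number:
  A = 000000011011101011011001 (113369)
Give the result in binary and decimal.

Logical shift right by 1: drop the bottom 1 bit(s), prepend 1 zero(s) on the left.
  000000011011101011011001  ->  keep [00000001101110101101100], discard [1], prepend 0
= 000000001101110101101100

Answer: 000000001101110101101100 (56684)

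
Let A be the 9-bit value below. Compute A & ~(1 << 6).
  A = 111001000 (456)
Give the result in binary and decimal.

Mask = ~(1 << 6) = 110111111
Bit 6 of A is 1, so AND-ing with the mask clears it to 0.
  111001000
& 110111111
-----------
  110001000

Answer: 110001000 (392)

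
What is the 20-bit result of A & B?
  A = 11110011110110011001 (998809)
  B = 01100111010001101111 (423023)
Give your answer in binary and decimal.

Apply & to each column (1 only where both bits are 1):
  11110011110110011001
& 01100111010001101111
----------------------
  01100011010000001001

Answer: 01100011010000001001 (406537)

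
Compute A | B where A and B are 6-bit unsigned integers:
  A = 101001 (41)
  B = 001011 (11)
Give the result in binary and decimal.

Apply | to each column (1 where either bit is 1):
  101001
| 001011
--------
  101011

Answer: 101011 (43)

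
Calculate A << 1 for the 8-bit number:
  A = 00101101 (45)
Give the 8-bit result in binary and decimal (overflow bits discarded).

Shift left by 1: drop the top 1 bit(s), append 1 zero(s) on the right.
  00101101  ->  discard [0], keep [0101101], append 0
= 01011010

Answer: 01011010 (90)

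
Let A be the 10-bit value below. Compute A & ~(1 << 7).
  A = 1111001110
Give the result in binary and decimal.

Mask = ~(1 << 7) = 1101111111
Bit 7 of A is 1, so AND-ing with the mask clears it to 0.
  1111001110
& 1101111111
------------
  1101001110

Answer: 1101001110 (846)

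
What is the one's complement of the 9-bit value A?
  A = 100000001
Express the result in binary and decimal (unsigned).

Flip each bit (0->1, 1->0):
  100000001
  011111110

Answer: 011111110 (254)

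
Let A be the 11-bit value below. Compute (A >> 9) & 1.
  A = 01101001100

Bit 9 is the 10th from the right.
  01101001100
   ^
That bit is 1.

Answer: 1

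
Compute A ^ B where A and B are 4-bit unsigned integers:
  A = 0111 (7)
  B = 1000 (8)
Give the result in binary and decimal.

Apply ^ to each column (1 where bits differ):
  0111
^ 1000
------
  1111

Answer: 1111 (15)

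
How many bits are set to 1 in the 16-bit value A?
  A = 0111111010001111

0111111010001111
1-bits at positions (from bit 0 = LSB): 0, 1, 2, 3, 7, 9, 10, 11, 12, 13, 14
Count = 11

Answer: 11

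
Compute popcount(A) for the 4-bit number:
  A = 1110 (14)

1110
1-bits at positions (from bit 0 = LSB): 1, 2, 3
Count = 3

Answer: 3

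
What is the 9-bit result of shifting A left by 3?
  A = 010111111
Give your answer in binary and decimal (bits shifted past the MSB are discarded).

Shift left by 3: drop the top 3 bit(s), append 3 zero(s) on the right.
  010111111  ->  discard [010], keep [111111], append 000
= 111111000

Answer: 111111000 (504)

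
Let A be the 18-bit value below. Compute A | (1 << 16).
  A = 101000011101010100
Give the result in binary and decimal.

Mask = 1 << 16 = 010000000000000000
Bit 16 of A is 0, so OR-ing with the mask flips it to 1.
  101000011101010100
| 010000000000000000
--------------------
  111000011101010100

Answer: 111000011101010100 (231252)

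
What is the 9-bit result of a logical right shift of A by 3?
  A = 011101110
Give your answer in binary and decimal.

Logical shift right by 3: drop the bottom 3 bit(s), prepend 3 zero(s) on the left.
  011101110  ->  keep [011101], discard [110], prepend 000
= 000011101

Answer: 000011101 (29)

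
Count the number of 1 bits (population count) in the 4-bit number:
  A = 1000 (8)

1000
1-bits at positions (from bit 0 = LSB): 3
Count = 1

Answer: 1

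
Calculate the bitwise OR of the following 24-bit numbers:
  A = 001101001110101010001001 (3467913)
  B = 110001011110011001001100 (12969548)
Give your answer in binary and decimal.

Apply | to each column (1 where either bit is 1):
  001101001110101010001001
| 110001011110011001001100
--------------------------
  111101011110111011001101

Answer: 111101011110111011001101 (16117453)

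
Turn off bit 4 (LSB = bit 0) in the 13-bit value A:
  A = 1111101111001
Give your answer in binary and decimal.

Mask = ~(1 << 4) = 1111111101111
Bit 4 of A is 1, so AND-ing with the mask clears it to 0.
  1111101111001
& 1111111101111
---------------
  1111101101001

Answer: 1111101101001 (8041)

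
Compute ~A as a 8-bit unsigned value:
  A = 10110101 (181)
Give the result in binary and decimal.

Flip each bit (0->1, 1->0):
  10110101
  01001010

Answer: 01001010 (74)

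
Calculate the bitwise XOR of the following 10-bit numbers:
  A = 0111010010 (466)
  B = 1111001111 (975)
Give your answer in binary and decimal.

Apply ^ to each column (1 where bits differ):
  0111010010
^ 1111001111
------------
  1000011101

Answer: 1000011101 (541)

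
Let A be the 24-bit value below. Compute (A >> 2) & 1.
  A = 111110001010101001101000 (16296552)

Bit 2 is the 3rd from the right.
  111110001010101001101000
                       ^
That bit is 0.

Answer: 0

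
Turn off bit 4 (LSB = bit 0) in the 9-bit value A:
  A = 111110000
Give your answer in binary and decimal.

Mask = ~(1 << 4) = 111101111
Bit 4 of A is 1, so AND-ing with the mask clears it to 0.
  111110000
& 111101111
-----------
  111100000

Answer: 111100000 (480)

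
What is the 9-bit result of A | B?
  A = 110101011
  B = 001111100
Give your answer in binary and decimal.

Apply | to each column (1 where either bit is 1):
  110101011
| 001111100
-----------
  111111111

Answer: 111111111 (511)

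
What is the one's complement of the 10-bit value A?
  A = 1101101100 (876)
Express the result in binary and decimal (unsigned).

Flip each bit (0->1, 1->0):
  1101101100
  0010010011

Answer: 0010010011 (147)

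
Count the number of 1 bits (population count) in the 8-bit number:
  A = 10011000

10011000
1-bits at positions (from bit 0 = LSB): 3, 4, 7
Count = 3

Answer: 3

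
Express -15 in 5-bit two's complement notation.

1. Binary of +15:  01111
2. Invert bits:     10000
3. Add 1:           10001

Answer: 10001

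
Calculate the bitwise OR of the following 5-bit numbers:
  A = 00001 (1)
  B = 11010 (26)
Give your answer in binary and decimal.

Apply | to each column (1 where either bit is 1):
  00001
| 11010
-------
  11011

Answer: 11011 (27)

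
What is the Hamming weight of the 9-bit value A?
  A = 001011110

001011110
1-bits at positions (from bit 0 = LSB): 1, 2, 3, 4, 6
Count = 5

Answer: 5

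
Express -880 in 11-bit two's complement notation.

1. Binary of +880:  01101110000
2. Invert bits:     10010001111
3. Add 1:           10010010000

Answer: 10010010000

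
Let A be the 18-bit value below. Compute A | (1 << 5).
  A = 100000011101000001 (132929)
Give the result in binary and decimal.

Mask = 1 << 5 = 000000000000100000
Bit 5 of A is 0, so OR-ing with the mask flips it to 1.
  100000011101000001
| 000000000000100000
--------------------
  100000011101100001

Answer: 100000011101100001 (132961)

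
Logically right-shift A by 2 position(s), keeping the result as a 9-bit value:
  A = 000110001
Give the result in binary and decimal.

Logical shift right by 2: drop the bottom 2 bit(s), prepend 2 zero(s) on the left.
  000110001  ->  keep [0001100], discard [01], prepend 00
= 000001100

Answer: 000001100 (12)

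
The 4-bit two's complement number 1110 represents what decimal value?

MSB is 1, so the value is negative. Find the magnitude:
1. Invert bits:  0001
2. Add 1:        0010  = 2
3. Apply sign:   -2

Answer: -2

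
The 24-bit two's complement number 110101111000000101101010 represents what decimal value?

MSB is 1, so the value is negative. Find the magnitude:
1. Invert bits:  001010000111111010010101
2. Add 1:        001010000111111010010110  = 2653846
3. Apply sign:   -2653846

Answer: -2653846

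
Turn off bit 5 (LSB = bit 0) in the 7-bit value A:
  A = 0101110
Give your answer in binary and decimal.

Mask = ~(1 << 5) = 1011111
Bit 5 of A is 1, so AND-ing with the mask clears it to 0.
  0101110
& 1011111
---------
  0001110

Answer: 0001110 (14)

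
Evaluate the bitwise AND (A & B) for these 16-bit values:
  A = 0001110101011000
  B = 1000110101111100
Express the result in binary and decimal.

Apply & to each column (1 only where both bits are 1):
  0001110101011000
& 1000110101111100
------------------
  0000110101011000

Answer: 0000110101011000 (3416)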